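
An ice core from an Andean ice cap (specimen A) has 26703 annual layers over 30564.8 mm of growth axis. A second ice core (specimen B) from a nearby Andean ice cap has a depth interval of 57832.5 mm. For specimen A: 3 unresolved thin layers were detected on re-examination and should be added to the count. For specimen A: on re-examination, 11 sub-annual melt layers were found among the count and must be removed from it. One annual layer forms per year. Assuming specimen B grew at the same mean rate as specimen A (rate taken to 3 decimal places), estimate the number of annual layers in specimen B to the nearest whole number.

50509 annual layers

Specimen A: correcting the raw count gives 26703 − 11 + 3 = 26695 true annual layers.
A: Extension rate ≈ 30564.8 / 26695 = 1.145 mm per year.
For B, 57832.5 / 1.145 = 50508.73 years ≈ 50509 annual layers.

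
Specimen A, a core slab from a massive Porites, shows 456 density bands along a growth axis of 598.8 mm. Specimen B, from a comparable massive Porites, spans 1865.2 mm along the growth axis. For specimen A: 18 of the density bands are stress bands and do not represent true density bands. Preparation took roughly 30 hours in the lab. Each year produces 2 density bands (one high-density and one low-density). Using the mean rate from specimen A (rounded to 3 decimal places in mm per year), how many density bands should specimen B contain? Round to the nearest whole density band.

Specimen A: true density band count = 456 − 18 = 438.
Specimen A: 438 density bands at 2 per year is 438 / 2 = 219 years.
A: 598.8 mm over 219 years gives 598.8 / 219 ≈ 2.734 mm/year.
Specimen B: 1865.2 mm / 2.734 mm per year = 682.22 years; at 2 density bands per year that is 682.22 × 2 ≈ 1364 density bands.

1364 density bands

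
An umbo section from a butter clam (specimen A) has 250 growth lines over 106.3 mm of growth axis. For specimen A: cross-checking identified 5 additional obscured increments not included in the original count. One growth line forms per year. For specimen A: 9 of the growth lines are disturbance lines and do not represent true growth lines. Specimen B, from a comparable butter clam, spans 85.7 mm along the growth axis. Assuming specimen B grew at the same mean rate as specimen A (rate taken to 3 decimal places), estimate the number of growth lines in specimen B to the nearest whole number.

Specimen A: correcting the raw count gives 250 − 9 + 5 = 246 true growth lines.
A: Extension rate ≈ 106.3 / 246 = 0.432 mm/yr.
For B, 85.7 / 0.432 = 198.38 years ≈ 198 growth lines.

198 growth lines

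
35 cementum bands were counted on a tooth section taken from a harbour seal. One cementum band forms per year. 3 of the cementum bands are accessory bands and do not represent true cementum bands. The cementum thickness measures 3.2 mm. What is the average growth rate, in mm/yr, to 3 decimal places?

0.100 mm/yr

Correcting the raw count gives 35 − 3 = 32 true cementum bands.
Mean rate = 3.2 mm / 32 years ≈ 0.100 mm/yr.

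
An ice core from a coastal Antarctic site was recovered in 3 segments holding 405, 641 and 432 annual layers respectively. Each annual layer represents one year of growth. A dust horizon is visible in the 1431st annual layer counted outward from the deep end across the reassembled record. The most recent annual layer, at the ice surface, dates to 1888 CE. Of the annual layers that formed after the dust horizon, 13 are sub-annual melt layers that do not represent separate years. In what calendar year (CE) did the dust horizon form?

Total annual layers = 405 + 641 + 432 = 1478.
The dust horizon sits at annual layer 1431 from the deep end, so 1478 − 1431 = 47 annual layers formed after it.
47 − 13 false = 34 true annual layers after the dust horizon.
Counting back 34 years from 1888 CE places the dust horizon in 1888 − 34 = 1854 CE.

1854 CE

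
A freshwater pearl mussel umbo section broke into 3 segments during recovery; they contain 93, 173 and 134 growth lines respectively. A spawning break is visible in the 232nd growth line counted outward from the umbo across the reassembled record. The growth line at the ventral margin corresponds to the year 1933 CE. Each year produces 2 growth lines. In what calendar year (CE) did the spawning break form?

Total growth lines = 93 + 173 + 134 = 400.
400 − 232 = 168 growth lines lie beyond the spawning break toward the ventral margin.
168 growth lines at 2 per year is 168 / 2 = 84 years.
Counting back 84 years from 1933 CE places the spawning break in 1933 − 84 = 1849 CE.

1849 CE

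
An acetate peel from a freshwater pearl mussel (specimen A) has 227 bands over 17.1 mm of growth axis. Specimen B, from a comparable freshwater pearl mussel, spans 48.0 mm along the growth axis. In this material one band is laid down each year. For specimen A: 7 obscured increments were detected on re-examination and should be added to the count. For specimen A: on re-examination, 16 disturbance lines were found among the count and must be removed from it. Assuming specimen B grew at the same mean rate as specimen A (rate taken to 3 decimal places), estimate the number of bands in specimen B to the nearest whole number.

Specimen A: after corrections the count is 227 − 16 + 7 = 218 bands.
A: Mean rate = 17.1 mm / 218 years ≈ 0.078 mm/yr.
B spans 48.0 / 0.078 = 615.38 years ≈ 615 bands.

615 bands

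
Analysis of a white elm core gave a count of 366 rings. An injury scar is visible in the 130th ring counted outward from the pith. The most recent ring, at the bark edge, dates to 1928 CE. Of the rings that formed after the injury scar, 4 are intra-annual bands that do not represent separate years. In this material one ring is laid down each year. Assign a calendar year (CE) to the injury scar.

1696 CE

The injury scar sits at ring 130 from the pith, so 366 − 130 = 236 rings formed after it.
Removing the 4 false rings leaves 236 − 4 = 232 true rings beyond the injury scar.
Counting back 232 years from 1928 CE places the injury scar in 1928 − 232 = 1696 CE.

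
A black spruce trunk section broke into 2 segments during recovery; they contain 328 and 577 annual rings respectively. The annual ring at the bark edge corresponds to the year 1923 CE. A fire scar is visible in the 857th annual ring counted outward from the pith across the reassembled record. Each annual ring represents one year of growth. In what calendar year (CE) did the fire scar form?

1875 CE

Total annual rings = 328 + 577 = 905.
905 − 857 = 48 annual rings lie beyond the fire scar toward the bark edge.
The annual ring at the bark edge is 1923 CE, so the fire scar dates to 1923 − 48 = 1875 CE.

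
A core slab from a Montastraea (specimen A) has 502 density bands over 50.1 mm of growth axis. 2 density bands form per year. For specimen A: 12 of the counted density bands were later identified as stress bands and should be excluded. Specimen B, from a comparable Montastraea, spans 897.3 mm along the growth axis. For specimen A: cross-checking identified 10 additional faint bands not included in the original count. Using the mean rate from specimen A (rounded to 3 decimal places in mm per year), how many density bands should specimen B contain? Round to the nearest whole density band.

Specimen A: true density band count = 502 − 12 + 10 = 500.
Specimen A: dividing by 2 density bands per year: 500 / 2 = 250 years.
A: 50.1 mm over 250 years gives 50.1 / 250 ≈ 0.200 mm/yr.
Specimen B: 897.3 mm / 0.200 mm per year = 4486.50 years; at 2 density bands per year that is 4486.50 × 2 ≈ 8973 density bands.

8973 density bands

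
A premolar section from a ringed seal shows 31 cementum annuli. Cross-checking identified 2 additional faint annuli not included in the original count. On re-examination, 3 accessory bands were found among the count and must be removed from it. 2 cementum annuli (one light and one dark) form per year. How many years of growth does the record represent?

15 years

After corrections the count is 31 − 3 + 2 = 30 cementum annuli.
With 2 cementum annuli per year, 30 / 2 = 15 years.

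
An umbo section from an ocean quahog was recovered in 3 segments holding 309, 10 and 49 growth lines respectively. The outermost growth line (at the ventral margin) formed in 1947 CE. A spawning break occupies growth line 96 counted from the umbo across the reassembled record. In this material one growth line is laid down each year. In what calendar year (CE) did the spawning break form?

Total growth lines = 309 + 10 + 49 = 368.
Between growth line 96 and the ventral margin there are 368 − 96 = 272 growth lines.
The growth line at the ventral margin is 1947 CE, so the spawning break dates to 1947 − 272 = 1675 CE.

1675 CE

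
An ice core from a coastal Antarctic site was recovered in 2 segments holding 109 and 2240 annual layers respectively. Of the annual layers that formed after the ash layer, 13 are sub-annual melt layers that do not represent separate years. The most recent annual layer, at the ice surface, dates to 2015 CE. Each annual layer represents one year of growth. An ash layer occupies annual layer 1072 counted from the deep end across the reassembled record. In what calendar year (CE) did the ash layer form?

Total annual layers = 109 + 2240 = 2349.
Between annual layer 1072 and the ice surface there are 2349 − 1072 = 1277 annual layers.
Removing the 13 false annual layers leaves 1277 − 13 = 1264 true annual layers beyond the ash layer.
2015 − 1264 = 751 CE.

751 CE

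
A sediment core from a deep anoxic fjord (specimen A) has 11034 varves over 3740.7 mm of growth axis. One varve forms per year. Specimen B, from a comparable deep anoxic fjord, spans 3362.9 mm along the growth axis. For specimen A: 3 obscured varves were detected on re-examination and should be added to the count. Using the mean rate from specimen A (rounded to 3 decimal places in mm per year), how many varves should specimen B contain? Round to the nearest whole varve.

9920 varves

Specimen A: after corrections the count is 11034 + 3 = 11037 varves.
A: Mean rate = 3740.7 mm / 11037 years ≈ 0.339 mm/year.
B spans 3362.9 / 0.339 = 9920.06 years ≈ 9920 varves.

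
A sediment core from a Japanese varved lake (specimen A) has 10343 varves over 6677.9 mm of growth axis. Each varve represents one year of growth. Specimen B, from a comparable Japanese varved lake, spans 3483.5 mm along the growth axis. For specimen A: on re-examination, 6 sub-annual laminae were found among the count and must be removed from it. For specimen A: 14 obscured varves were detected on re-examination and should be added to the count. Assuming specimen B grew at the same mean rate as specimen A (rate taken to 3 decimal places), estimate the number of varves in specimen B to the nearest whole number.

Specimen A: adjusted count: 10343 − 6 + 14 = 10351 varves.
A: 6677.9 mm over 10351 years gives 6677.9 / 10351 ≈ 0.645 mm/year.
B spans 3483.5 / 0.645 = 5400.78 years ≈ 5401 varves.

5401 varves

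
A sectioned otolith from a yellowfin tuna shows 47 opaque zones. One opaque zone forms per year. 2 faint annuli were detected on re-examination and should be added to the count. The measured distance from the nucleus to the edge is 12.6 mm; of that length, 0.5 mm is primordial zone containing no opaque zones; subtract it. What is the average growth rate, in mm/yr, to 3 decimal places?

0.247 mm/yr

After corrections the count is 47 + 2 = 49 opaque zones.
Removing the 0.5 mm offcut leaves 12.6 − 0.5 = 12.1 mm.
Extension rate ≈ 12.1 / 49 = 0.247 mm/yr.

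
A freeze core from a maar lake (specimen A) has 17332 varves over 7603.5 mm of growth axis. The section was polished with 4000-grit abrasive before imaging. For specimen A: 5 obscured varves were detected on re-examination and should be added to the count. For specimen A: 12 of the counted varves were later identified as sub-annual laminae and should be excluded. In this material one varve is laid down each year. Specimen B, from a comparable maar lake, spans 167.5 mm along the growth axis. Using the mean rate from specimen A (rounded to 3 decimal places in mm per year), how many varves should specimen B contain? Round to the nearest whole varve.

Specimen A: true varve count = 17332 − 12 + 5 = 17325.
A: Mean rate = 7603.5 mm / 17325 years ≈ 0.439 mm per year.
For B, 167.5 / 0.439 = 381.55 years ≈ 382 varves.

382 varves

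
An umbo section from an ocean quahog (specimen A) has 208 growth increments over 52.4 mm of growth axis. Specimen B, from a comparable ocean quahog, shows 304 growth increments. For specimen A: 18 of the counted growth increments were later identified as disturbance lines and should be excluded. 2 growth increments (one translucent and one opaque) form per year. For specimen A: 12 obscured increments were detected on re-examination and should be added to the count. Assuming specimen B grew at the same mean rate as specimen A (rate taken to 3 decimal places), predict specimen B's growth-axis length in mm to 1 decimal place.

Specimen A: after corrections the count is 208 − 18 + 12 = 202 growth increments.
Specimen A: 202 growth increments at 2 per year is 202 / 2 = 101 years.
A: Mean rate = 52.4 mm / 101 years ≈ 0.519 mm per year.
Specimen B: 304 growth increments at 2 per year is 304 / 2 = 152 years. B's length ≈ 0.519 × 152 = 78.9 mm.

78.9 mm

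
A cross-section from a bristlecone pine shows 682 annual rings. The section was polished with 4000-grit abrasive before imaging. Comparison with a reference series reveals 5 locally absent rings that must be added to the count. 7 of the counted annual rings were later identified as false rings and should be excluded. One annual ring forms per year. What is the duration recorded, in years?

680 years

After corrections the count is 682 − 7 + 5 = 680 annual rings.
At one annual ring per year, that is 680 years.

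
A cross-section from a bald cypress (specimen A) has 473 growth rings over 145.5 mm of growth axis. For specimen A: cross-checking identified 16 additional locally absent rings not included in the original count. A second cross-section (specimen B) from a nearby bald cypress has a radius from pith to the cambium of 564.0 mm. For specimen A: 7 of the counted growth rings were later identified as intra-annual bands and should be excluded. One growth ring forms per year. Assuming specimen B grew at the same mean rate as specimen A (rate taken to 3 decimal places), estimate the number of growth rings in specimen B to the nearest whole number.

1868 growth rings

Specimen A: correcting the raw count gives 473 − 7 + 16 = 482 true growth rings.
A: Mean rate = 145.5 mm / 482 years ≈ 0.302 mm/year.
B spans 564.0 / 0.302 = 1867.55 years ≈ 1868 growth rings.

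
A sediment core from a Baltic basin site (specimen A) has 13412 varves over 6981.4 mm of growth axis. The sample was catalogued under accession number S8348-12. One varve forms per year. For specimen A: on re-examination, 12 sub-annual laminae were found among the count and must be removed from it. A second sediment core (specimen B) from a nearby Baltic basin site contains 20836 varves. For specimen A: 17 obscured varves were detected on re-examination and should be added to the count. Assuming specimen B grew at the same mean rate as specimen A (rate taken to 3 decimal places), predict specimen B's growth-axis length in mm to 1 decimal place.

10834.7 mm

Specimen A: after corrections the count is 13412 − 12 + 17 = 13417 varves.
A: Extension rate ≈ 6981.4 / 13417 = 0.520 mm per year.
Length of B = 0.520 × 20836 = 10834.7 mm.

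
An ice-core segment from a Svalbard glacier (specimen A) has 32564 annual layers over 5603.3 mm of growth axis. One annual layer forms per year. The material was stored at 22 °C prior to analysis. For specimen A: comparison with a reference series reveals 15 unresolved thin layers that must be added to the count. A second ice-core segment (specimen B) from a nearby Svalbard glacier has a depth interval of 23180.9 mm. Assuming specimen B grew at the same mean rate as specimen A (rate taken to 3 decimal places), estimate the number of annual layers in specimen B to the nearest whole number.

Specimen A: correcting the raw count gives 32564 + 15 = 32579 true annual layers.
A: Extension rate ≈ 5603.3 / 32579 = 0.172 mm/yr.
Specimen B: 23180.9 mm / 0.172 mm per year = 134772.67 years ≈ 134773 annual layers.

134773 annual layers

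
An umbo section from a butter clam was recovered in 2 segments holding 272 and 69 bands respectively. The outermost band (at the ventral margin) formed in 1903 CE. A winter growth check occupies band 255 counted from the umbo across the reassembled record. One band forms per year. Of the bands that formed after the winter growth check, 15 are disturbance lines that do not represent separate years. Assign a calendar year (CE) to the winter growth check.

Total bands = 272 + 69 = 341.
The winter growth check sits at band 255 from the umbo, so 341 − 255 = 86 bands formed after it.
Removing the 15 false bands leaves 86 − 15 = 71 true bands beyond the winter growth check.
The band at the ventral margin is 1903 CE, so the winter growth check dates to 1903 − 71 = 1832 CE.

1832 CE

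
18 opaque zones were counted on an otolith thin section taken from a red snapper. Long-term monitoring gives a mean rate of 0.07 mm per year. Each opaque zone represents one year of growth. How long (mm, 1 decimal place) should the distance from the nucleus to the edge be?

The record spans 18 years at 0.07 mm per year.
18 years at 0.07 mm/year gives 0.07 × 18 = 1.3 mm.

1.3 mm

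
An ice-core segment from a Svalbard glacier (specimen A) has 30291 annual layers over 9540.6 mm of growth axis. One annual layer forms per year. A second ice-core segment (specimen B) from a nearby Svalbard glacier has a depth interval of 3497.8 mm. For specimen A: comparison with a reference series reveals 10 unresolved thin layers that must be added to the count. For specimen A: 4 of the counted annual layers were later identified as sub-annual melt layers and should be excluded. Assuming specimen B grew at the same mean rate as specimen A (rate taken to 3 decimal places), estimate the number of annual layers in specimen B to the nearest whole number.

Specimen A: adjusted count: 30291 − 4 + 10 = 30297 annual layers.
A: Extension rate ≈ 9540.6 / 30297 = 0.315 mm per year.
Specimen B: 3497.8 mm / 0.315 mm per year = 11104.13 years ≈ 11104 annual layers.

11104 annual layers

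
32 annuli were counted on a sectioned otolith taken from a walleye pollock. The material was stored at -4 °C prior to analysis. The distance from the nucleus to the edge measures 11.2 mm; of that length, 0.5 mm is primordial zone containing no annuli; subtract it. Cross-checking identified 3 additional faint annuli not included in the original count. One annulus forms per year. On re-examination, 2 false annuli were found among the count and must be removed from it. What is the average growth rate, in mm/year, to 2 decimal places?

Correcting the raw count gives 32 − 2 + 3 = 33 true annuli.
Removing the 0.5 mm offcut leaves 11.2 − 0.5 = 10.7 mm.
10.7 mm over 33 years gives 10.7 / 33 ≈ 0.32 mm/year.

0.32 mm/year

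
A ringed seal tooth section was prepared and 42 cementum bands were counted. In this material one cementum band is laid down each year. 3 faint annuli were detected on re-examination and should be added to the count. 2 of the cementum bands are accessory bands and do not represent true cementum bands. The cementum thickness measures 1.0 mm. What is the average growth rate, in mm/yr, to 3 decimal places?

0.023 mm/yr

True cementum band count = 42 − 2 + 3 = 43.
Extension rate ≈ 1.0 / 43 = 0.023 mm/yr.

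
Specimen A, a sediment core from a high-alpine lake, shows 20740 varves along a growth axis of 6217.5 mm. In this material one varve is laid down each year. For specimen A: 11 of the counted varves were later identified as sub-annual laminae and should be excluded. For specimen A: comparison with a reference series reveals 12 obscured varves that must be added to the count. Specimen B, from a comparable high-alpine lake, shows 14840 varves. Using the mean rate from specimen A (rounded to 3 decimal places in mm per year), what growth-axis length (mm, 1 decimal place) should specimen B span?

4452.0 mm

Specimen A: correcting the raw count gives 20740 − 11 + 12 = 20741 true varves.
A: Mean rate = 6217.5 mm / 20741 years ≈ 0.300 mm per year.
For B, 0.300 mm/year × 14840 years = 4452.0 mm.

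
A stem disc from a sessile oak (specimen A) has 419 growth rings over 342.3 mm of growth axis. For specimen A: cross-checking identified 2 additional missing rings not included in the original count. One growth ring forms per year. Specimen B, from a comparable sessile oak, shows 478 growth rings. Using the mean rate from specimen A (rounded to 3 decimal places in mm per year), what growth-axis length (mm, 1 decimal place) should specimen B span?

Specimen A: adjusted count: 419 + 2 = 421 growth rings.
A: Extension rate ≈ 342.3 / 421 = 0.813 mm/yr.
Length of B = 0.813 × 478 = 388.6 mm.

388.6 mm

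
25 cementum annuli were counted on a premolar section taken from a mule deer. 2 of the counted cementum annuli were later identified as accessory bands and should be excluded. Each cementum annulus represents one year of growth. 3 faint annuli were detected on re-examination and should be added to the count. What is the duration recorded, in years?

After corrections the count is 25 − 2 + 3 = 26 cementum annuli.
At one cementum annulus per year, that is 26 years.

26 yr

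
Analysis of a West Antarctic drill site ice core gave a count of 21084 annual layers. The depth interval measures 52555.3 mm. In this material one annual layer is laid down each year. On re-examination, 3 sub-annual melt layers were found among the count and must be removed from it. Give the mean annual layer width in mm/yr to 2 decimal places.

2.49 mm/yr

Correcting the raw count gives 21084 − 3 = 21081 true annual layers.
52555.3 mm over 21081 years gives 52555.3 / 21081 ≈ 2.49 mm/yr.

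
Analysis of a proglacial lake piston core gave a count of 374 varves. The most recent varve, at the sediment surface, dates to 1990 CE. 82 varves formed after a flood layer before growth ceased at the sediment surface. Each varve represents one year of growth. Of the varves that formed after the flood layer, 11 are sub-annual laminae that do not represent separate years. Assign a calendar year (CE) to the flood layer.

82 varves post-date the flood layer.
82 − 11 false = 71 true varves after the flood layer.
Counting back 71 years from 1990 CE places the flood layer in 1990 − 71 = 1919 CE.

1919 CE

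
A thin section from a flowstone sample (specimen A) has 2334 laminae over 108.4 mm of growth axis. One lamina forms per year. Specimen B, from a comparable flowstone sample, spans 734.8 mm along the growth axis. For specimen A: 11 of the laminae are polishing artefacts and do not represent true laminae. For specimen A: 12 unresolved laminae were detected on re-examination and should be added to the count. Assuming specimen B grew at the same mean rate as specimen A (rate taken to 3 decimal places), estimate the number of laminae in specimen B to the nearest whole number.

Specimen A: true lamina count = 2334 − 11 + 12 = 2335.
A: Mean rate = 108.4 mm / 2335 years ≈ 0.046 mm/yr.
For B, 734.8 / 0.046 = 15973.91 years ≈ 15974 laminae.

15974 laminae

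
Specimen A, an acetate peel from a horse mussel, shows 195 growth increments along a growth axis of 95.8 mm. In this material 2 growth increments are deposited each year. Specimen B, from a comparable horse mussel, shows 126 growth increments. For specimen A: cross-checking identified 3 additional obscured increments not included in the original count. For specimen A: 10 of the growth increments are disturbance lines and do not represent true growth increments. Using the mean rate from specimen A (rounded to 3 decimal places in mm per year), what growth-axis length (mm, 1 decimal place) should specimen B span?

64.2 mm

Specimen A: after corrections the count is 195 − 10 + 3 = 188 growth increments.
Specimen A: with 2 growth increments per year, 188 / 2 = 94 years.
A: Extension rate ≈ 95.8 / 94 = 1.019 mm/yr.
Specimen B: with 2 growth increments per year, 126 / 2 = 63 years. For B, 1.019 mm/year × 63 years = 64.2 mm.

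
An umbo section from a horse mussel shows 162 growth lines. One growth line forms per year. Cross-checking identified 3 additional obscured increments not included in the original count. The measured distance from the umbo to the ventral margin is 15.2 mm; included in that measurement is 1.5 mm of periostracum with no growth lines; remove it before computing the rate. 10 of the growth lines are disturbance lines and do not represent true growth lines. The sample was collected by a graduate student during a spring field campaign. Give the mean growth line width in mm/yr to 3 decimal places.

True growth line count = 162 − 10 + 3 = 155.
Net length = 15.2 − 1.5 = 13.7 mm.
Extension rate ≈ 13.7 / 155 = 0.088 mm/yr.

0.088 mm/yr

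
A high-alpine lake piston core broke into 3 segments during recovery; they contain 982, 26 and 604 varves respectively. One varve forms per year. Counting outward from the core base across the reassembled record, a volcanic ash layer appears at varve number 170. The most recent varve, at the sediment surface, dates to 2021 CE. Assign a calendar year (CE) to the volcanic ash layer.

Total varves = 982 + 26 + 604 = 1612.
1612 − 170 = 1442 varves lie beyond the volcanic ash layer toward the sediment surface.
The varve at the sediment surface is 2021 CE, so the volcanic ash layer dates to 2021 − 1442 = 579 CE.

579 CE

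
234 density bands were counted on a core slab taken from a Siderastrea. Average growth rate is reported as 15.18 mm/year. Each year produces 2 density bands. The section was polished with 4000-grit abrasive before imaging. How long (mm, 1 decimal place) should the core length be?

1776.1 mm

With 2 density bands per year, 234 / 2 = 117 years.
Length ≈ 15.18 × 117 = 1776.1 mm.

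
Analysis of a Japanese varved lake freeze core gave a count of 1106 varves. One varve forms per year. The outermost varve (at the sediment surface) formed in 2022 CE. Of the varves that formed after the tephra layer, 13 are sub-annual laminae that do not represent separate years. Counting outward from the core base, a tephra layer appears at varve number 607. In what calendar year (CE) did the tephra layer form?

1106 − 607 = 499 varves lie beyond the tephra layer toward the sediment surface.
499 − 13 false = 486 true varves after the tephra layer.
Counting back 486 years from 2022 CE places the tephra layer in 2022 − 486 = 1536 CE.

1536 CE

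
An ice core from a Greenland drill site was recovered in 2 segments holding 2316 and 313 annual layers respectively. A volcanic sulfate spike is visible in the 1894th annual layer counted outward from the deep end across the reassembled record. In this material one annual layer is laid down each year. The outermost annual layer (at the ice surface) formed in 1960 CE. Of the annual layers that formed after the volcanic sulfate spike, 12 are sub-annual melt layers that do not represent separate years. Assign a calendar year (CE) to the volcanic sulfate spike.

1237 CE

Total annual layers = 2316 + 313 = 2629.
Between annual layer 1894 and the ice surface there are 2629 − 1894 = 735 annual layers.
Removing the 12 false annual layers leaves 735 − 12 = 723 true annual layers beyond the volcanic sulfate spike.
The annual layer at the ice surface is 1960 CE, so the volcanic sulfate spike dates to 1960 − 723 = 1237 CE.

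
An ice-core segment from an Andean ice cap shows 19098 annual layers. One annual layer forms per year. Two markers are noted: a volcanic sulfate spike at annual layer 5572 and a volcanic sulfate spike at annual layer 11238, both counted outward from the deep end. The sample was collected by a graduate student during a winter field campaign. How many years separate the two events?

Separation: 11238 − 5572 = 5666 annual layers.
At one annual layer per year, 5666 years elapsed between them.

5666 yr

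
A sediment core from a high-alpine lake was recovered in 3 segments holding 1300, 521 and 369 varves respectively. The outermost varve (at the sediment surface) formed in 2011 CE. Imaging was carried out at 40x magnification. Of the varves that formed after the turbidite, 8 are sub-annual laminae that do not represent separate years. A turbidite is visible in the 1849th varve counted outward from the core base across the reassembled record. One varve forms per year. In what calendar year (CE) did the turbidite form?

1678 CE

Total varves = 1300 + 521 + 369 = 2190.
Between varve 1849 and the sediment surface there are 2190 − 1849 = 341 varves.
Removing the 8 false varves leaves 341 − 8 = 333 true varves beyond the turbidite.
2011 − 333 = 1678 CE.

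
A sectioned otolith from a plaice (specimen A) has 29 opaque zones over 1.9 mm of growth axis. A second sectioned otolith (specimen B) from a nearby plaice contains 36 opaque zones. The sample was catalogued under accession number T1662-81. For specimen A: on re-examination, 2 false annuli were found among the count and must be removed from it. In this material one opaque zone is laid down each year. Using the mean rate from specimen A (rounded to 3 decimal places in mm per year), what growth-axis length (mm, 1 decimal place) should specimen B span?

2.5 mm

Specimen A: adjusted count: 29 − 2 = 27 opaque zones.
A: Mean rate = 1.9 mm / 27 years ≈ 0.070 mm/year.
For B, 0.070 mm/year × 36 years = 2.5 mm.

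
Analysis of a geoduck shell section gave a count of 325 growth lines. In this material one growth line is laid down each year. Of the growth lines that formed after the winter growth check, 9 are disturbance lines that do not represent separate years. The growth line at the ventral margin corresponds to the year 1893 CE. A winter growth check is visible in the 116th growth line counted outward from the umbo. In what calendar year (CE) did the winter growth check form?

Between growth line 116 and the ventral margin there are 325 − 116 = 209 growth lines.
Removing the 9 false growth lines leaves 209 − 9 = 200 true growth lines beyond the winter growth check.
Counting back 200 years from 1893 CE places the winter growth check in 1893 − 200 = 1693 CE.

1693 CE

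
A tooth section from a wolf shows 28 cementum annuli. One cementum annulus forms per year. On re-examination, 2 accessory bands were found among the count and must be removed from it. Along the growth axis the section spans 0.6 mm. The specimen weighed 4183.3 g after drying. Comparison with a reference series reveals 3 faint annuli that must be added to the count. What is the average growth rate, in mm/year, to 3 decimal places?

0.021 mm/year

After corrections the count is 28 − 2 + 3 = 29 cementum annuli.
Mean rate = 0.6 mm / 29 years ≈ 0.021 mm/year.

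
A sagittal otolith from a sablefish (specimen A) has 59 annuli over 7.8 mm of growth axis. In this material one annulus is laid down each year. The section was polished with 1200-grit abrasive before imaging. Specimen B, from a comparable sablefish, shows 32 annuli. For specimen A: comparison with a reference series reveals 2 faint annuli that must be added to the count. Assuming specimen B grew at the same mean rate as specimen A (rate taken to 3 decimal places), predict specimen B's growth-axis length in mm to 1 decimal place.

4.1 mm

Specimen A: adjusted count: 59 + 2 = 61 annuli.
A: Mean rate = 7.8 mm / 61 years ≈ 0.128 mm/yr.
B's length ≈ 0.128 × 32 = 4.1 mm.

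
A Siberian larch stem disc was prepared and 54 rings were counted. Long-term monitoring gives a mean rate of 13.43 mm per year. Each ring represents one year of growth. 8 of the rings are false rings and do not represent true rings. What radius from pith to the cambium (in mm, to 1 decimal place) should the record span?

617.8 mm

Adjusted count: 54 − 8 = 46 rings.
46 years at 13.43 mm/year gives 13.43 × 46 = 617.8 mm.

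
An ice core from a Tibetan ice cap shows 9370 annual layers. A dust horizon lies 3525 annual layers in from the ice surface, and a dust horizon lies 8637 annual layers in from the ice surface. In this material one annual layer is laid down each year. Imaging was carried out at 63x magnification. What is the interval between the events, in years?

5112 yr

Separation: 8637 − 3525 = 5112 annual layers.
At one annual layer per year, 5112 years elapsed between them.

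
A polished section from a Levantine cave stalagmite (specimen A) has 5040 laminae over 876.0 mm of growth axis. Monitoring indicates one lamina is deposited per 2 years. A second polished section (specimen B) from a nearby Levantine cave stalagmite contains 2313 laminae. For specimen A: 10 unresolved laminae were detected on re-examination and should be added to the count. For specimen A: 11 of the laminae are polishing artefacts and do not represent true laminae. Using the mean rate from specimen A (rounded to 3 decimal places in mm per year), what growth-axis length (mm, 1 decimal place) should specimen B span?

Specimen A: after corrections the count is 5040 − 11 + 10 = 5039 laminae.
Specimen A: 5039 laminae at 2 years each span 5039 × 2 = 10078 years.
A: Mean rate = 876.0 mm / 10078 years ≈ 0.087 mm/yr.
Specimen B: at 2 years per lamina, 2313 × 2 = 4626 years. Length of B = 0.087 × 4626 = 402.5 mm.

402.5 mm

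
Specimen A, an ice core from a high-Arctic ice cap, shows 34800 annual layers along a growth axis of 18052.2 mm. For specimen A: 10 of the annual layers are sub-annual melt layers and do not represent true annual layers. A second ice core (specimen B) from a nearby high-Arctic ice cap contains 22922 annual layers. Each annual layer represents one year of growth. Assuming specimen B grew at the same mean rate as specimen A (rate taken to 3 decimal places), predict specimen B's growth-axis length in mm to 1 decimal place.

Specimen A: true annual layer count = 34800 − 10 = 34790.
A: Extension rate ≈ 18052.2 / 34790 = 0.519 mm per year.
For B, 0.519 mm/year × 22922 years = 11896.5 mm.

11896.5 mm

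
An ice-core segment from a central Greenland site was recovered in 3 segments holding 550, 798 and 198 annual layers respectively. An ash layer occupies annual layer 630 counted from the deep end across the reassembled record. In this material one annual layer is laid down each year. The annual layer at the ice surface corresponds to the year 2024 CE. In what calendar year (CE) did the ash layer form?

1108 CE

Total annual layers = 550 + 798 + 198 = 1546.
The ash layer sits at annual layer 630 from the deep end, so 1546 − 630 = 916 annual layers formed after it.
2024 − 916 = 1108 CE.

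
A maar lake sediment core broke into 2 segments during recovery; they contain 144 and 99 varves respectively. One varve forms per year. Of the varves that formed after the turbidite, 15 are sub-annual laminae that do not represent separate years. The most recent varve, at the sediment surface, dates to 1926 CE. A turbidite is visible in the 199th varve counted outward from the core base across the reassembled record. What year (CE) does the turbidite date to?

Total varves = 144 + 99 = 243.
The turbidite sits at varve 199 from the core base, so 243 − 199 = 44 varves formed after it.
Removing the 15 false varves leaves 44 − 15 = 29 true varves beyond the turbidite.
Counting back 29 years from 1926 CE places the turbidite in 1926 − 29 = 1897 CE.

1897 CE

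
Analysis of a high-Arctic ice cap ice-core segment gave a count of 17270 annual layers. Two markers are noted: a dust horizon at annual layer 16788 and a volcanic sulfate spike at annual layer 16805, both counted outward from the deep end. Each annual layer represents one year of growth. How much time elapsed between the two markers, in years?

17 years

The two markers are separated by 16805 − 16788 = 17 annual layers.
One annual layer per year makes the interval 17 years.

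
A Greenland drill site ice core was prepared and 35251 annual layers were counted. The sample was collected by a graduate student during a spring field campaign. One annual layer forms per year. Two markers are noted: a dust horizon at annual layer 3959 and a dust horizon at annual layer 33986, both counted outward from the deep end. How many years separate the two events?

33986 − 3959 = 30027 annual layers lie between the two events.
At one annual layer per year, 30027 years elapsed between them.

30027 years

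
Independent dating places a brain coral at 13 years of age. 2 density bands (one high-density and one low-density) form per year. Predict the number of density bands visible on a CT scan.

Expected density bands: 13 × 2 = 26.
So 26 density bands should be present.

26 density bands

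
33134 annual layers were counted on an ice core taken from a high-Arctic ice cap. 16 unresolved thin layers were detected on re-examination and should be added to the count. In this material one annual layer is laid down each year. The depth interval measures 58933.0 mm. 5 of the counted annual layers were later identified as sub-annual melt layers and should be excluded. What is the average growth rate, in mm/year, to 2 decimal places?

Adjusted count: 33134 − 5 + 16 = 33145 annual layers.
58933.0 mm over 33145 years gives 58933.0 / 33145 ≈ 1.78 mm/year.

1.78 mm/year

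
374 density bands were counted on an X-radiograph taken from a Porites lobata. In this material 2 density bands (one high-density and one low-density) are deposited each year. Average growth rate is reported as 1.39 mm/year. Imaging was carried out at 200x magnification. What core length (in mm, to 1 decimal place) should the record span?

374 density bands at 2 per year is 374 / 2 = 187 years.
Predicted length = 1.39 mm/year × 187 years = 259.9 mm.

259.9 mm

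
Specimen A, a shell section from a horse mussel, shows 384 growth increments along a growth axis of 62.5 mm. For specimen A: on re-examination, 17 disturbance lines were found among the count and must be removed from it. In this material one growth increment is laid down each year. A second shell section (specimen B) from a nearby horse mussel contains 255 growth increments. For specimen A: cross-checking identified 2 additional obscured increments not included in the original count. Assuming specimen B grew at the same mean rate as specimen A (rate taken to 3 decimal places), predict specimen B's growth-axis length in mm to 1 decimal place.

Specimen A: correcting the raw count gives 384 − 17 + 2 = 369 true growth increments.
A: 62.5 mm over 369 years gives 62.5 / 369 ≈ 0.169 mm per year.
For B, 0.169 mm/year × 255 years = 43.1 mm.

43.1 mm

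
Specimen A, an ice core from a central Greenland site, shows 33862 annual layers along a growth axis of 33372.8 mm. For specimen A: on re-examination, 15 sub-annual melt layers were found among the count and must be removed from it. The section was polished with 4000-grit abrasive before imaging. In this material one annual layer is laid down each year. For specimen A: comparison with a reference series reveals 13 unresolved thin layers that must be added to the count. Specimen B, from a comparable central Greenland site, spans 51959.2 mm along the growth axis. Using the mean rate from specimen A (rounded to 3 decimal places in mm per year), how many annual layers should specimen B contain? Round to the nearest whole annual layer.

52697 annual layers

Specimen A: adjusted count: 33862 − 15 + 13 = 33860 annual layers.
A: 33372.8 mm over 33860 years gives 33372.8 / 33860 ≈ 0.986 mm/yr.
Specimen B: 51959.2 mm / 0.986 mm per year = 52696.96 years ≈ 52697 annual layers.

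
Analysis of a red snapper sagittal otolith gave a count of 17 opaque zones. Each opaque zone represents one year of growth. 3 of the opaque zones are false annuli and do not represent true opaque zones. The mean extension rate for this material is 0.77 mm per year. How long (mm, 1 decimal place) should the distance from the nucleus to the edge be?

10.8 mm

After corrections the count is 17 − 3 = 14 opaque zones.
Predicted length = 0.77 mm/year × 14 years = 10.8 mm.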